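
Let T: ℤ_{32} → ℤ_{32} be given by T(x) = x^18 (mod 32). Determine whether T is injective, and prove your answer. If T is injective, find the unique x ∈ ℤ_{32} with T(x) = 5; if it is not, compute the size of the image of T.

5

T(0) = 0^18 = 0.
T(2): Repeated squaring mod 32: 2^1 ≡ 2, 2^2 ≡ 2² = 4, 2^4 ≡ 4² = 16, 2^8 ≡ 16² = 256 ≡ 0, 2^16 ≡ 0² = 0. Since 18 = 16 + 2, 2^18 ≡ 0·4: 0·4 = 0. So 2^18 ≡ 0 (mod 32).
So T(0) = T(2) = 0 while 0 ≠ 2, so T is not injective.
Since T is not injective, we determine |image(T)|. Computing x^18 mod 32 for each x (by repeated squaring, reducing mod 32 at every step), the values T(0), T(1), …, T(31) are: 0, 1, 0, 9, 0, 25, 0, 17, 0, 17, 0, 25, 0, 9, 0, 1, 0, 1, 0, 9, 0, 25, 0, 17, 0, 17, 0, 25, 0, 9, 0, 1.
The distinct values are {0, 1, 9, 17, 25}; there are 5 of them.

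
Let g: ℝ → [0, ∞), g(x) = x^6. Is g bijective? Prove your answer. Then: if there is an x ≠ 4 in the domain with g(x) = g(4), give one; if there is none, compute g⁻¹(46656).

g(4) = 4096 = (−4)^6 = g(−4) (since 6 is even), with 4 ≠ −4. So g is not injective, hence not bijective.
For the follow-up, such an x exists: taking x = −4 ∈ ℝ gives g(−4) = 4096 = g(4) with −4 ≠ 4.

-4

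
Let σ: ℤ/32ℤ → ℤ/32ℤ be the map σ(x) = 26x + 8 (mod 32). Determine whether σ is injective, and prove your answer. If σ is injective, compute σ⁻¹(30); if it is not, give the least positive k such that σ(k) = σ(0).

16

We have gcd(26, 32) = 2 > 1. Taking a = 0 and b = 16: σ(0) = 8 and σ(16) = 26·16 + 8 = 424 ≡ 8 (mod 32).
So σ(0) = σ(16) while 0 ≠ 16, thus σ is not injective.
Since σ is not injective, we find the least positive k with σ(k) = σ(0): this means 26k ≡ 0 (mod 32), i.e. 32 ∣ 26k. Since gcd(26, 32) = 2, dividing through by 2 this holds exactly when 16 ∣ 13k, and as gcd(13, 16) = 1, exactly when 16 ∣ k.
The smallest positive such k is 16.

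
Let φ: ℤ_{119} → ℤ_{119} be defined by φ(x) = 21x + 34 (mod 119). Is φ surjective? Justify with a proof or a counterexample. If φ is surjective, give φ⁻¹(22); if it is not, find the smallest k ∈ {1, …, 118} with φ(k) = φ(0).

Since gcd(21, 119) = 7, we have 21x ≡ 0 (mod 7) for all x, so φ(x) ≡ 6 (mod 7).
But 0 ≢ 6 (mod 7), so 0 ∈ ℤ_{119} has no preimage. Therefore φ is not surjective.
Since φ is not surjective, we find the least positive k with φ(k) = φ(0): this means 21k ≡ 0 (mod 119), i.e. 119 ∣ 21k. Since gcd(21, 119) = 7, dividing through by 7 this holds exactly when 17 ∣ 3k, and as gcd(3, 17) = 1, exactly when 17 ∣ k.
The smallest positive such k is 17.

17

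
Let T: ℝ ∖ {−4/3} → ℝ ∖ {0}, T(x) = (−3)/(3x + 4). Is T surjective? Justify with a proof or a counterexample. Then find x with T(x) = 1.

-7/3

For any y ≠ 0, solving y(3x + 4) = −3 for x gives a well-defined x ≠ −4/3. So T is surjective.
Solving T(x) = 1: cross-multiplying gives −3 = 1(3x + 4), which rearranges to −3x = 7, so x = −7/3.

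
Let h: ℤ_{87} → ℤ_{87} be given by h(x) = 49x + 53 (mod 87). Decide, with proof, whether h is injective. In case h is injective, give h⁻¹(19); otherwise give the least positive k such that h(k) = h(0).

If h(a) = h(b), then 49a ≡ 49b (mod 87). Because gcd(49, 87) = 1, we may cancel 49 to get a ≡ b (mod 87).
Therefore h is injective.
We now compute 49⁻¹ mod 87 explicitly. Euclid's algorithm: 87 = 1·49 + 38, 49 = 1·38 + 11, 38 = 3·11 + 5, 11 = 2·5 + 1; back-substituting gives 1 = 16·49 − 9·87, so 49⁻¹ ≡ 16 (mod 87).
Since h is injective, we find h⁻¹(19): we need 49x ≡ 19 − 53 ≡ 53 (mod 87). Using 49⁻¹ = 16: x ≡ 16·53 = 848 = 9·87 + 65, so x = 65.
Check: h(65) = 49·65 + 53 = 3238 = 37·87 + 19 ≡ 19 (mod 87).

65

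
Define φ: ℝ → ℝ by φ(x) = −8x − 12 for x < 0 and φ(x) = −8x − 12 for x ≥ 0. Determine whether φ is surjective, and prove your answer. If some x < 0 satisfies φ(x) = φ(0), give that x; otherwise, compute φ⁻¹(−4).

-1

Both pieces are strictly decreasing (slopes −8 and −8), so each is injective on its own interval.
The left piece maps (−∞, 0) onto (−12, ∞); the right piece maps [0, ∞) onto (−∞, −12].
These images together cover ℝ, so φ is surjective.
Because the two images are disjoint, no x < 0 has φ(x) = φ(0), so we compute φ⁻¹(−4): −4 lies in (−12, ∞), so solve −8x − 12 = −4: x = (−4 + 12)/(−8) = −1.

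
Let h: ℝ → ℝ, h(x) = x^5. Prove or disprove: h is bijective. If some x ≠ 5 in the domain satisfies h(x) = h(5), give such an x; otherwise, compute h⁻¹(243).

3

On ℝ, x ↦ x^5 is strictly increasing (injective) and for any y ∈ ℝ the 5th root y^{1/5} lies in ℝ (surjective). So h is bijective.
Since x ↦ x^5 is strictly increasing on ℝ, it is injective there, so no x ≠ 5 in the domain has h(x) = h(5). We therefore compute h⁻¹(243) = 243^{1/5} = 3 (indeed 3^5 = 243).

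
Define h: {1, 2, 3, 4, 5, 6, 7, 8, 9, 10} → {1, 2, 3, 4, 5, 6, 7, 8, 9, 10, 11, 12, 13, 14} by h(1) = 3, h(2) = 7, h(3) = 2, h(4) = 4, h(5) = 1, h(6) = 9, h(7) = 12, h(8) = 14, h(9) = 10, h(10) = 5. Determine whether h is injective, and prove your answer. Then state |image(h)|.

10

The values h(1), …, h(10) are 3, 7, 2, 4, 1, 9, 12, 14, 10, 5 — all distinct.
So h(u) = h(v) only when u = v, and h is injective.
The image of h is {1, 2, 3, 4, 5, 7, 9, 10, 12, 14}, which has 10 elements.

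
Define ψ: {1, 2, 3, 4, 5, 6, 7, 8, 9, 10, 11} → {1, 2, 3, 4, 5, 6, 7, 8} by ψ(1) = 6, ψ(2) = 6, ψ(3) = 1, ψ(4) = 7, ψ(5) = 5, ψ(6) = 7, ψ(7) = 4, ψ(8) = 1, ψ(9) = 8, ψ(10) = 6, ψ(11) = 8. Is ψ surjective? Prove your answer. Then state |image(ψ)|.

6

No element maps to 2, so ψ is not surjective.
The image of ψ is {1, 4, 5, 6, 7, 8}, which has 6 elements.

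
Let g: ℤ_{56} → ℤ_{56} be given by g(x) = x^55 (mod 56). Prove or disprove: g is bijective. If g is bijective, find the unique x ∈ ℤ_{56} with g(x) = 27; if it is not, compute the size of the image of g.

35

g(0) = 0^55 = 0.
g(14): Repeated squaring mod 56: 14^1 ≡ 14, 14^2 ≡ 14² = 196 ≡ 28, 14^4 ≡ 28² = 784 ≡ 0, 14^8 ≡ 0² = 0, 14^16 ≡ 0² = 0, 14^32 ≡ 0² = 0. Since 55 = 32 + 16 + 4 + 2 + 1, 14^55 ≡ 0·0·0·28·14: 0·0 = 0, then 0·0 = 0, then 0·28 = 0, then 0·14 = 0. So 14^55 ≡ 0 (mod 56).
So g(0) = g(14) = 0 while 0 ≠ 14, thus g is not injective, hence not bijective.
Since g is not bijective, we determine |image(g)|. Computing x^55 mod 56 for each x (by repeated squaring, reducing mod 56 at every step), the values g(0), g(1), …, g(55) are: 0, 1, 16, 3, 32, 5, 48, 7, 8, 9, 24, 11, 40, 13, 0, 15, 16, 17, 32, 19, 48, 21, 8, 23, 24, 25, 40, 27, 0, 29, 16, 31, 32, 33, 48, 35, 8, 37, 24, 39, 40, 41, 0, 43, 16, 45, 32, 47, 48, 49, 8, 51, 24, 53, 40, 55.
The distinct values are {0, 1, 3, 5, 7, 8, 9, 11, 13, 15, 16, 17, 19, 21, 23, 24, 25, 27, 29, 31, 32, 33, 35, 37, 39, 40, 41, 43, 45, 47, 48, 49, 51, 53, 55}; there are 35 of them.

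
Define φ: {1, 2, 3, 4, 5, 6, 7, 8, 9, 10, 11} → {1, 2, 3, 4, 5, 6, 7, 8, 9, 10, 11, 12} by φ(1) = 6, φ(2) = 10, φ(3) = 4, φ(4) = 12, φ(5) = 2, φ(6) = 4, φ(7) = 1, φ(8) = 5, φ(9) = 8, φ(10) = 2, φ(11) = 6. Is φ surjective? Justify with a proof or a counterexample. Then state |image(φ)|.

8

No element maps to 3, so φ is not surjective.
The image of φ is {1, 2, 4, 5, 6, 8, 10, 12}, which has 8 elements.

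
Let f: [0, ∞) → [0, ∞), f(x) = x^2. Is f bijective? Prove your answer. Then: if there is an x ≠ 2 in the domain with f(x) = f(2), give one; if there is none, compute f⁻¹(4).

On [0, ∞), x ↦ x^2 is strictly increasing (injective) and for any y ∈ [0, ∞) the 2nd root y^{1/2} lies in [0, ∞) (surjective). So f is bijective.
Since x ↦ x^2 is strictly increasing on [0, ∞), it is injective there, so no x ≠ 2 in the domain has f(x) = f(2). We therefore compute f⁻¹(4) = 4^{1/2} = 2 (indeed 2^2 = 4).

2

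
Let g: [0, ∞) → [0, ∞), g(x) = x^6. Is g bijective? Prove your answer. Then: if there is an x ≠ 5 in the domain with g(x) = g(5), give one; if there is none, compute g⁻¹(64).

2

On [0, ∞), x ↦ x^6 is strictly increasing (injective) and for any y ∈ [0, ∞) the 6th root y^{1/6} lies in [0, ∞) (surjective). So g is bijective.
Since x ↦ x^6 is strictly increasing on [0, ∞), it is injective there, so no x ≠ 5 in the domain has g(x) = g(5). We therefore compute g⁻¹(64) = 64^{1/6} = 2 (indeed 2^6 = 64).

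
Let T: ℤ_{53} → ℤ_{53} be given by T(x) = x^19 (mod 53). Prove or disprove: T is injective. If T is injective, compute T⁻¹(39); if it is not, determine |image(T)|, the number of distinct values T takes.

18

Since 53 is prime, the nonzero elements of ℤ_{53} form a cyclic group of order 52.
As gcd(19, 52) = 1, raising to the 19th power is a bijection on this group: if s^19 ≡ t^19 then (st^{−1})^19 = 1, and the only element of order dividing gcd(19, 52) = 1 is 1, so s = t.
With T(0) = 0 this makes T injective on all of ℤ_{53}, hence bijective (finite equal-size domain and codomain). In particular T is injective.
Since T is injective, we find the preimage of 39. The inverse of x ↦ x^19 on (ℤ_{53})^× is x ↦ x^11, because 19·11 = 209 = 4·52 + 1 ≡ 1 (mod 52) and x^{52} = 1 for x ≠ 0 (Fermat). So T⁻¹(39) = 39^11 mod 53.
Repeated squaring mod 53: 39^1 ≡ 39, 39^2 ≡ 39² = 1521 ≡ 37, 39^4 ≡ 37² = 1369 ≡ 44, 39^8 ≡ 44² = 1936 ≡ 28. Since 11 = 8 + 2 + 1, 39^11 ≡ 28·37·39: 28·37 = 1036 ≡ 29, then 29·39 = 1131 ≡ 18. So 39^11 ≡ 18 (mod 53).
Hence T⁻¹(39) = 18.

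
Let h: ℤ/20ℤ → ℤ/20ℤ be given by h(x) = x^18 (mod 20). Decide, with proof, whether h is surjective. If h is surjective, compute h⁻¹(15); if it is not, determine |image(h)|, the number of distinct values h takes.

6

h(4): Repeated squaring mod 20: 4^1 ≡ 4, 4^2 ≡ 4² = 16, 4^4 ≡ 16² = 256 ≡ 16, 4^8 ≡ 16² = 256 ≡ 16, 4^16 ≡ 16² = 256 ≡ 16. Since 18 = 16 + 2, 4^18 ≡ 16·16: 16·16 = 256 ≡ 16. So 4^18 ≡ 16 (mod 20).
h(6): Repeated squaring mod 20: 6^1 ≡ 6, 6^2 ≡ 6² = 36 ≡ 16, 6^4 ≡ 16² = 256 ≡ 16, 6^8 ≡ 16² = 256 ≡ 16, 6^16 ≡ 16² = 256 ≡ 16. Since 18 = 16 + 2, 6^18 ≡ 16·16: 16·16 = 256 ≡ 16. So 6^18 ≡ 16 (mod 20).
So h(4) = h(6) = 16 while 4 ≠ 6, therefore h is not injective.
A non-injective map from the 20-element set ℤ/20ℤ to itself takes at most 19 distinct values, so it cannot be surjective. Hence h is not surjective.
Since h is not surjective, we determine |image(h)|. Computing x^18 mod 20 for each x (by repeated squaring, reducing mod 20 at every step), the values h(0), h(1), …, h(19) are: 0, 1, 4, 9, 16, 5, 16, 9, 4, 1, 0, 1, 4, 9, 16, 5, 16, 9, 4, 1.
The distinct values are {0, 1, 4, 5, 9, 16}; there are 6 of them.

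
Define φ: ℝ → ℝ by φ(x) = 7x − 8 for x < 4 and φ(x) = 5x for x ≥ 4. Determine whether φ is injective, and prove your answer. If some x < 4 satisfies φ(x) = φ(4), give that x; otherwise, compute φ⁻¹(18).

26/7

Both pieces are strictly increasing (slopes 7 and 5), so each is injective on its own interval.
The left piece maps (−∞, 4) onto (−∞, 20); the right piece maps [4, ∞) onto [20, ∞).
These images are disjoint, so no value is attained by both pieces. So φ is injective.
Because the two images are disjoint, no x < 4 has φ(x) = φ(4), so we compute φ⁻¹(18): 18 lies in (−∞, 20), so solve 7x − 8 = 18: x = (18 + 8)/7 = 26/7.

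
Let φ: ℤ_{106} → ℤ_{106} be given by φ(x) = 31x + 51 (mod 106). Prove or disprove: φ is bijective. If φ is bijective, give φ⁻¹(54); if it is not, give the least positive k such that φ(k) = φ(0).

89

If φ(u) = φ(v), then 31u ≡ 31v (mod 106). Because gcd(31, 106) = 1, we may cancel 31 to get u ≡ v (mod 106).
We now compute 31⁻¹ mod 106 explicitly. Euclid's algorithm: 106 = 3·31 + 13, 31 = 2·13 + 5, 13 = 2·5 + 3, 5 = 1·3 + 2, 3 = 1·2 + 1; back-substituting gives 1 = 65·31 − 19·106, so 31⁻¹ ≡ 65 (mod 106).
Then y ↦ 65(y − 51) is a two-sided inverse to φ, so every y ∈ ℤ_{106} has a preimage.
Thus φ is bijective.
Since φ is bijective, we compute φ⁻¹(54): solve 31x + 51 ≡ 54 (mod 106), i.e. 31x ≡ 3 (mod 106).
Multiplying by 31⁻¹ = 65 gives x ≡ 65·3 = 195 = 1·106 + 89 ≡ 89 (mod 106).
Check: φ(89) = 31·89 + 51 = 2810 = 26·106 + 54 ≡ 54 (mod 106).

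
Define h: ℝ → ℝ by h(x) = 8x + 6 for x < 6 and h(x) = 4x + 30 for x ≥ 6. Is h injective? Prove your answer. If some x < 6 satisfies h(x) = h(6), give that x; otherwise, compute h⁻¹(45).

Both pieces are strictly increasing (slopes 8 and 4), so each is injective on its own interval.
The left piece maps (−∞, 6) onto (−∞, 54); the right piece maps [6, ∞) onto [54, ∞).
These images are disjoint, so no value is attained by both pieces. Hence h is injective.
Because the two images are disjoint, no x < 6 has h(x) = h(6), so we compute h⁻¹(45): 45 lies in (−∞, 54), so solve 8x + 6 = 45: x = (45 − 6)/8 = 39/8.

39/8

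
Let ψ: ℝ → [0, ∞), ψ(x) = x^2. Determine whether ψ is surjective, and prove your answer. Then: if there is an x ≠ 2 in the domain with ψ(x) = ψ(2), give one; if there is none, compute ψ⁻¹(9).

-2

For any y ∈ [0, ∞), x = y^{1/2} ∈ ℝ satisfies x^2 = y, so ψ is surjective.
For the follow-up, such an x exists: taking x = −2 ∈ ℝ gives ψ(−2) = 4 = ψ(2) with −2 ≠ 2.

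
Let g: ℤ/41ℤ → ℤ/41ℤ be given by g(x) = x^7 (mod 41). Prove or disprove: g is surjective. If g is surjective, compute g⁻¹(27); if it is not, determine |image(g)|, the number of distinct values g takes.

Since 41 is prime, the nonzero elements of ℤ/41ℤ form a cyclic group of order 40.
As gcd(7, 40) = 1, raising to the 7th power is a bijection on this group: if x_1^7 ≡ x_2^7 then (x_1x_2^{−1})^7 = 1, and the only element of order dividing gcd(7, 40) = 1 is 1, so x_1 = x_2.
With g(0) = 0 this makes g injective on all of ℤ/41ℤ, hence bijective (finite equal-size domain and codomain). In particular g is surjective.
Since g is surjective, we find the preimage of 27. The inverse of x ↦ x^7 on (ℤ/41ℤ)^× is x ↦ x^23, because 7·23 = 161 = 4·40 + 1 ≡ 1 (mod 40) and x^{40} = 1 for x ≠ 0 (Fermat). So g⁻¹(27) = 27^23 mod 41.
Repeated squaring mod 41: 27^1 ≡ 27, 27^2 ≡ 27² = 729 ≡ 32, 27^4 ≡ 32² = 1024 ≡ 40, 27^8 ≡ 40² = 1600 ≡ 1, 27^16 ≡ 1² = 1. Since 23 = 16 + 4 + 2 + 1, 27^23 ≡ 1·40·32·27: 1·40 = 40, then 40·32 = 1280 ≡ 9, then 9·27 = 243 ≡ 38. So 27^23 ≡ 38 (mod 41).
Hence g⁻¹(27) = 38.

38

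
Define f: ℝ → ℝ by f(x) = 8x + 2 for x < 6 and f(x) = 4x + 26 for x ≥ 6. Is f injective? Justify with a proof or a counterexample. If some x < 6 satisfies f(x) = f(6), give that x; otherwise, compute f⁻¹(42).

5

Both pieces are strictly increasing (slopes 8 and 4), so each is injective on its own interval.
The left piece maps (−∞, 6) onto (−∞, 50); the right piece maps [6, ∞) onto [50, ∞).
These images are disjoint, so no value is attained by both pieces. So f is injective.
Because the two images are disjoint, no x < 6 has f(x) = f(6), so we compute f⁻¹(42): 42 lies in (−∞, 50), so solve 8x + 2 = 42: x = (42 − 2)/8 = 5.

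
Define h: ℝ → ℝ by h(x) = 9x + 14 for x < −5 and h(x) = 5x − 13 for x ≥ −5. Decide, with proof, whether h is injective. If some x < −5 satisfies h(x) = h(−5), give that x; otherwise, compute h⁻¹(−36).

-52/9

Both pieces are strictly increasing (slopes 9 and 5), so each is injective on its own interval.
The left piece maps (−∞, −5) onto (−∞, −31); the right piece maps [−5, ∞) onto [−38, ∞).
These images overlap. In particular h(−5) = −38 (right piece), and solving 9x + 14 = −38 on the left piece gives x = −52/9 < −5.
So h(−52/9) = h(−5) with −52/9 ≠ −5, and h is not injective. This x = −52/9 is the requested value below −5.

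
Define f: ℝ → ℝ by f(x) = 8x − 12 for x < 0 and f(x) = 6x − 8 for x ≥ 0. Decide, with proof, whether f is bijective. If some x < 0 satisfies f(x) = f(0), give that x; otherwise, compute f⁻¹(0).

4/3

Both pieces are strictly increasing (slopes 8 and 6), so each is injective on its own interval.
The left piece maps (−∞, 0) onto (−∞, −12); the right piece maps [0, ∞) onto [−8, ∞).
The images leave a gap (−12 has no preimage), so f is not surjective, hence not bijective.
Because the two images are disjoint, no x < 0 has f(x) = f(0), so we compute f⁻¹(0): 0 lies in [−8, ∞), so solve 6x − 8 = 0: x = (0 + 8)/6 = 4/3.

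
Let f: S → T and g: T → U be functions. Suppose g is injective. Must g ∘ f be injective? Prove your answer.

No. Take S = {1, 2}, T = U = {1, 2, 3, 4, 5, 6}, f(1) = f(2) = 1, and g = identity (injective).
Then (g ∘ f)(1) = (g ∘ f)(2) = 1 with 1 ≠ 2, so g ∘ f is not injective.

not injective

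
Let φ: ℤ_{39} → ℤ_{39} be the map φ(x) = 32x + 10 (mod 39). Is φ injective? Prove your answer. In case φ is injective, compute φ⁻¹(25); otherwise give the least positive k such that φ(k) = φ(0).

9

Suppose φ(u) = φ(v) in ℤ_{39}. Then 32u + 10 ≡ 32v + 10 (mod 39), thus 32(u − v) ≡ 0 (mod 39).
Since gcd(32, 39) = 1, 32 is invertible modulo 39, therefore u − v ≡ 0 (mod 39), i.e. u = v.
Hence φ is injective.
We now compute 32⁻¹ mod 39 explicitly. Euclid's algorithm: 39 = 1·32 + 7, 32 = 4·7 + 4, 7 = 1·4 + 3, 4 = 1·3 + 1; back-substituting gives 1 = 11·32 − 9·39, so 32⁻¹ ≡ 11 (mod 39).
Since φ is injective, we compute φ⁻¹(25): solve 32x + 10 ≡ 25 (mod 39), i.e. 32x ≡ 15 (mod 39).
Multiplying by 32⁻¹ = 11 gives x ≡ 11·15 = 165 = 4·39 + 9 ≡ 9 (mod 39).
Check: φ(9) = 32·9 + 10 = 298 = 7·39 + 25 ≡ 25 (mod 39).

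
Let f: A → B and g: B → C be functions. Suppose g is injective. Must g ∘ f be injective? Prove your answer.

No. Take A = {1, 2}, B = C = {1, 2, 3, 4}, f(1) = f(2) = 1, and g = identity (injective).
Then (g ∘ f)(1) = (g ∘ f)(2) = 1 with 1 ≠ 2, so g ∘ f is not injective.

not injective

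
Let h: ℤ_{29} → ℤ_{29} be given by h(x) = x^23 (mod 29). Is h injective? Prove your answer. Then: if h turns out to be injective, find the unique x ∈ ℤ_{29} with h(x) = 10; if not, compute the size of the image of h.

2

Since 29 is prime, the nonzero elements of ℤ_{29} form a cyclic group of order 28.
As gcd(23, 28) = 1, raising to the 23rd power is a bijection on this group: if a^23 ≡ b^23 then (ab^{−1})^23 = 1, and the only element of order dividing gcd(23, 28) = 1 is 1, so a = b.
With h(0) = 0 this makes h injective on all of ℤ_{29}, hence bijective (finite equal-size domain and codomain). In particular h is injective.
Since h is injective, we find the preimage of 10. The inverse of x ↦ x^23 on (ℤ_{29})^× is x ↦ x^11, because 23·11 = 253 = 9·28 + 1 ≡ 1 (mod 28) and x^{28} = 1 for x ≠ 0 (Fermat). So h⁻¹(10) = 10^11 mod 29.
Repeated squaring mod 29: 10^1 ≡ 10, 10^2 ≡ 10² = 100 ≡ 13, 10^4 ≡ 13² = 169 ≡ 24, 10^8 ≡ 24² = 576 ≡ 25. Since 11 = 8 + 2 + 1, 10^11 ≡ 25·13·10: 25·13 = 325 ≡ 6, then 6·10 = 60 ≡ 2. So 10^11 ≡ 2 (mod 29).
Hence h⁻¹(10) = 2.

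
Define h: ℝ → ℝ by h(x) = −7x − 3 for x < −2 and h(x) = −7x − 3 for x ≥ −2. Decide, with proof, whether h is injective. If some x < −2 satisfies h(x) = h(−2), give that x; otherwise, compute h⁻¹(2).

Both pieces are strictly decreasing (slopes −7 and −7), so each is injective on its own interval.
The left piece maps (−∞, −2) onto (11, ∞); the right piece maps [−2, ∞) onto (−∞, 11].
These images are disjoint, so no value is attained by both pieces. Thus h is injective.
Because the two images are disjoint, no x < −2 has h(x) = h(−2), so we compute h⁻¹(2): 2 lies in (−∞, 11], so solve −7x − 3 = 2: x = (2 + 3)/(−7) = −5/7.

-5/7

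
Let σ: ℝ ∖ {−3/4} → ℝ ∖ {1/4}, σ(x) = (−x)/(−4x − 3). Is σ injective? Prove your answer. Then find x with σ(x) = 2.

Suppose σ(u) = σ(v). Cross-multiplying: (−u)(−4v − 3) = (−v)(−4u − 3).
Expanding both sides and cancelling the symmetric terms leaves 3·(u − v) = 0. Since 3 ≠ 0, u = v. So σ is injective.
Solving σ(x) = 2: cross-multiplying gives −x = 2(−4x − 3), which rearranges to 7x = −6, so x = −6/7.

-6/7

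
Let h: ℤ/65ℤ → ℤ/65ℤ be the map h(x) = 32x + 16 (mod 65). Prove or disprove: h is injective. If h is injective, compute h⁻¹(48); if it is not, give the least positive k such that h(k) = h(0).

If h(a) = h(b), then 32a ≡ 32b (mod 65). Because gcd(32, 65) = 1, we may cancel 32 to get a ≡ b (mod 65).
So h is injective.
We now compute 32⁻¹ mod 65 explicitly. Euclid's algorithm: 65 = 2·32 + 1; back-substituting gives 1 = 63·32 − 31·65, so 32⁻¹ ≡ 63 (mod 65).
Since h is injective, we compute h⁻¹(48): solve 32x + 16 ≡ 48 (mod 65), i.e. 32x ≡ 32 (mod 65).
Multiplying by 32⁻¹ = 63 gives x ≡ 63·32 = 2016 = 31·65 + 1 ≡ 1 (mod 65).
Check: h(1) = 32·1 + 16 = 48 ≡ 48 (mod 65).

1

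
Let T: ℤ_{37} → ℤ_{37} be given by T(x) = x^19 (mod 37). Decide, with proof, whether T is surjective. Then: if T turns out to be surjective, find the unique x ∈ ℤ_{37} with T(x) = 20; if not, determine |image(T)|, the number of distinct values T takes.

17

Since 37 is prime, the nonzero elements of ℤ_{37} form a cyclic group of order 36.
As gcd(19, 36) = 1, raising to the 19th power is a bijection on this group: if u^19 ≡ v^19 then (uv^{−1})^19 = 1, and the only element of order dividing gcd(19, 36) = 1 is 1, so u = v.
With T(0) = 0 this makes T injective on all of ℤ_{37}, hence bijective (finite equal-size domain and codomain). In particular T is surjective.
Since T is surjective, we find the preimage of 20. The inverse of x ↦ x^19 on (ℤ_{37})^× is x ↦ x^19, because 19·19 = 361 = 10·36 + 1 ≡ 1 (mod 36) and x^{36} = 1 for x ≠ 0 (Fermat). So T⁻¹(20) = 20^19 mod 37.
Repeated squaring mod 37: 20^1 ≡ 20, 20^2 ≡ 20² = 400 ≡ 30, 20^4 ≡ 30² = 900 ≡ 12, 20^8 ≡ 12² = 144 ≡ 33, 20^16 ≡ 33² = 1089 ≡ 16. Since 19 = 16 + 2 + 1, 20^19 ≡ 16·30·20: 16·30 = 480 ≡ 36, then 36·20 = 720 ≡ 17. So 20^19 ≡ 17 (mod 37).
Hence T⁻¹(20) = 17.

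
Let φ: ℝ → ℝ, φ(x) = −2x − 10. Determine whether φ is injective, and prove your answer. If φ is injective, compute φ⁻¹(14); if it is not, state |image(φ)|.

Suppose φ(u) = φ(v). Then −2u − 10 = −2v − 10, so −2u = −2v, hence u = v.
Therefore φ is injective.
Since φ is injective, we compute φ⁻¹(14) = (14 + 10)/(−2) = −12.

-12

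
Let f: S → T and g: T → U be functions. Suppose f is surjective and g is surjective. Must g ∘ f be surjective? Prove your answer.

Let c ∈ U. Since g is surjective, there is b ∈ T with g(b) = c. Since f is surjective, there is a ∈ S with f(a) = b.
Then (g ∘ f)(a) = g(b) = c. Therefore g ∘ f is surjective.

surjective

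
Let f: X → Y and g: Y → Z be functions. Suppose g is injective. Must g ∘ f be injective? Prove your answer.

not injective

No. Take X = {0, 1}, Y = Z = {0, 1, 2, 3}, f(0) = f(1) = 0, and g = identity (injective).
Then (g ∘ f)(0) = (g ∘ f)(1) = 0 with 0 ≠ 1, so g ∘ f is not injective.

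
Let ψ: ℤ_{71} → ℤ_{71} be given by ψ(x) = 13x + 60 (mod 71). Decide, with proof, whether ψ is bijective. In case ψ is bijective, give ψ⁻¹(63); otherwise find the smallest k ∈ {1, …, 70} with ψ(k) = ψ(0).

33

If ψ(s) = ψ(t), then 13s ≡ 13t (mod 71). Because gcd(13, 71) = 1, we may cancel 13 to get s ≡ t (mod 71).
We now compute 13⁻¹ mod 71 explicitly. Euclid's algorithm: 71 = 5·13 + 6, 13 = 2·6 + 1; back-substituting gives 1 = 11·13 − 2·71, so 13⁻¹ ≡ 11 (mod 71).
Then y ↦ 11(y − 60) is a two-sided inverse to ψ, so every y ∈ ℤ_{71} has a preimage.
Therefore ψ is bijective.
Since ψ is bijective, we compute ψ⁻¹(63): solve 13x + 60 ≡ 63 (mod 71), i.e. 13x ≡ 3 (mod 71).
Multiplying by 13⁻¹ = 11 gives x ≡ 11·3 = 33 ≡ 33 (mod 71).
Check: ψ(33) = 13·33 + 60 = 489 = 6·71 + 63 ≡ 63 (mod 71).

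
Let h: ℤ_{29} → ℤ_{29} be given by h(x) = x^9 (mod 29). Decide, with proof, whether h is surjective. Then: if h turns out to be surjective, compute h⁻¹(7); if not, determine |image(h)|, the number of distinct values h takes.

23

Since 29 is prime, the nonzero elements of ℤ_{29} form a cyclic group of order 28.
As gcd(9, 28) = 1, raising to the 9th power is a bijection on this group: if x_1^9 ≡ x_2^9 then (x_1x_2^{−1})^9 = 1, and the only element of order dividing gcd(9, 28) = 1 is 1, so x_1 = x_2.
With h(0) = 0 this makes h injective on all of ℤ_{29}, hence bijective (finite equal-size domain and codomain). In particular h is surjective.
Since h is surjective, we find the preimage of 7. The inverse of x ↦ x^9 on (ℤ_{29})^× is x ↦ x^25, because 9·25 = 225 = 8·28 + 1 ≡ 1 (mod 28) and x^{28} = 1 for x ≠ 0 (Fermat). So h⁻¹(7) = 7^25 mod 29.
Repeated squaring mod 29: 7^1 ≡ 7, 7^2 ≡ 7² = 49 ≡ 20, 7^4 ≡ 20² = 400 ≡ 23, 7^8 ≡ 23² = 529 ≡ 7, 7^16 ≡ 7² = 49 ≡ 20. Since 25 = 16 + 8 + 1, 7^25 ≡ 20·7·7: 20·7 = 140 ≡ 24, then 24·7 = 168 ≡ 23. So 7^25 ≡ 23 (mod 29).
Hence h⁻¹(7) = 23.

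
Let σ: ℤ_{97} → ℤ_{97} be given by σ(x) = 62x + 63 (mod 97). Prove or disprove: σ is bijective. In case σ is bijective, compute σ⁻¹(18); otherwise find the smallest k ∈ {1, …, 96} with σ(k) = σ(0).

Recall: injectivity means: for all s, t in the domain, σ(s) = σ(t) implies s = t.
Suppose σ(s) = σ(t) in ℤ_{97}. Then 62s + 63 ≡ 62t + 63 (mod 97), thus 62(s − t) ≡ 0 (mod 97).
Since gcd(62, 97) = 1, 62 is invertible modulo 97, so s − t ≡ 0 (mod 97), i.e. s = t.
We now compute 62⁻¹ mod 97 explicitly. Euclid's algorithm: 97 = 1·62 + 35, 62 = 1·35 + 27, 35 = 1·27 + 8, 27 = 3·8 + 3, 8 = 2·3 + 2, 3 = 1·2 + 1; back-substituting gives 1 = 36·62 − 23·97, so 62⁻¹ ≡ 36 (mod 97).
Then y ↦ 36(y − 63) is a two-sided inverse to σ, so every y ∈ ℤ_{97} has a preimage.
Hence σ is bijective.
Since σ is bijective, we compute σ⁻¹(18): solve 62x + 63 ≡ 18 (mod 97), i.e. 62x ≡ 52 (mod 97).
Multiplying by 62⁻¹ = 36 gives x ≡ 36·52 = 1872 = 19·97 + 29 ≡ 29 (mod 97).
Check: σ(29) = 62·29 + 63 = 1861 = 19·97 + 18 ≡ 18 (mod 97).

29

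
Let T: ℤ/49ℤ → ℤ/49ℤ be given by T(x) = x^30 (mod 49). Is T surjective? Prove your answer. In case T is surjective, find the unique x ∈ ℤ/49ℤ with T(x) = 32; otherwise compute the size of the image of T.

T(3): Repeated squaring mod 49: 3^1 ≡ 3, 3^2 ≡ 3² = 9, 3^4 ≡ 9² = 81 ≡ 32, 3^8 ≡ 32² = 1024 ≡ 44, 3^16 ≡ 44² = 1936 ≡ 25. Since 30 = 16 + 8 + 4 + 2, 3^30 ≡ 25·44·32·9: 25·44 = 1100 ≡ 22, then 22·32 = 704 ≡ 18, then 18·9 = 162 ≡ 15. So 3^30 ≡ 15 (mod 49).
T(5): Repeated squaring mod 49: 5^1 ≡ 5, 5^2 ≡ 5² = 25, 5^4 ≡ 25² = 625 ≡ 37, 5^8 ≡ 37² = 1369 ≡ 46, 5^16 ≡ 46² = 2116 ≡ 9. Since 30 = 16 + 8 + 4 + 2, 5^30 ≡ 9·46·37·25: 9·46 = 414 ≡ 22, then 22·37 = 814 ≡ 30, then 30·25 = 750 ≡ 15. So 5^30 ≡ 15 (mod 49).
So T(3) = T(5) = 15 while 3 ≠ 5, so T is not injective.
A non-injective map from the 49-element set ℤ/49ℤ to itself takes at most 48 distinct values, so it cannot be surjective. So T is not surjective.
Since T is not surjective, we determine |image(T)|. Computing x^30 mod 49 for each x (by repeated squaring, reducing mod 49 at every step), the values T(0), T(1), …, T(48) are: 0, 1, 22, 15, 43, 15, 36, 0, 15, 29, 36, 22, 8, 22, 0, 29, 36, 8, 1, 1, 8, 0, 43, 43, 29, 29, 43, 43, 0, 8, 1, 1, 8, 36, 29, 0, 22, 8, 22, 36, 29, 15, 0, 36, 15, 43, 15, 22, 1.
The distinct values are {0, 1, 8, 15, 22, 29, 36, 43}; there are 8 of them.

8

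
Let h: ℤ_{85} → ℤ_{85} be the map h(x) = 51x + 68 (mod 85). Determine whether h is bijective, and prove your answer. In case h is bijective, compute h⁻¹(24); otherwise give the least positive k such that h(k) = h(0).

Recall: injectivity means: for all x_1, x_2 in the domain, h(x_1) = h(x_2) implies x_1 = x_2.
We have gcd(51, 85) = 17 > 1. Taking x_1 = 0 and x_2 = 5: h(0) = 68 and h(5) = 51·5 + 68 = 323 ≡ 68 (mod 85).
So h(0) = h(5) while 0 ≠ 5, so h is not injective, hence not bijective.
Since h is not bijective, we find the least positive k with h(k) = h(0): this means 51k ≡ 0 (mod 85), i.e. 85 ∣ 51k. Since gcd(51, 85) = 17, dividing through by 17 this holds exactly when 5 ∣ 3k, and as gcd(3, 5) = 1, exactly when 5 ∣ k.
The smallest positive such k is 5.

5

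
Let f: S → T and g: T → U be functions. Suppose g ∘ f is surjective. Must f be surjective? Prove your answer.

No. Take S = {1, 2}, T = {1, 2, 3, 4}, U = {1}, f(a) = 1 for every a ∈ S, and g(b) = 1 for every b ∈ T.
Then g ∘ f is surjective onto {1}, but 4 ∈ T has no preimage under f, so f is not surjective.

not surjective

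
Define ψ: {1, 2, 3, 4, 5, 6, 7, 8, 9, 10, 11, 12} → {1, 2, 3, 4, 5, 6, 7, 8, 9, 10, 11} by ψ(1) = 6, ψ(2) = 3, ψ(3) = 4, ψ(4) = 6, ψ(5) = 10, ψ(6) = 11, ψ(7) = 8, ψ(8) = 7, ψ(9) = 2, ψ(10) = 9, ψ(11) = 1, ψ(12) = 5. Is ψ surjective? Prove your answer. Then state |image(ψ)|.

Every element of the codomain has a preimage: 1 = ψ(11), 2 = ψ(9), 3 = ψ(2), 4 = ψ(3), 5 = ψ(12), 6 = ψ(1), 7 = ψ(8), 8 = ψ(7), 9 = ψ(10), 10 = ψ(5), 11 = ψ(6).
Hence ψ is surjective.
The image of ψ is {1, 2, 3, 4, 5, 6, 7, 8, 9, 10, 11}, which has 11 elements.

11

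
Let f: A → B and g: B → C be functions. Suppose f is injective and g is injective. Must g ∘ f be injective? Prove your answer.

injective

Suppose (g ∘ f)(a) = (g ∘ f)(b), i.e. g(f(a)) = g(f(b)).
Since g is injective, f(a) = f(b). Since f is injective, a = b. Hence g ∘ f is injective.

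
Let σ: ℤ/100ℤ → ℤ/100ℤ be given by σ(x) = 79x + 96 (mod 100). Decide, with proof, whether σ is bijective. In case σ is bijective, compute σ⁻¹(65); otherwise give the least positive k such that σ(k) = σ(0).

Recall: σ is injective if σ(x_1) = σ(x_2) implies x_1 = x_2.
If σ(x_1) = σ(x_2), then 79x_1 ≡ 79x_2 (mod 100). Because gcd(79, 100) = 1, we may cancel 79 to get x_1 ≡ x_2 (mod 100).
We now compute 79⁻¹ mod 100 explicitly. Euclid's algorithm: 100 = 1·79 + 21, 79 = 3·21 + 16, 21 = 1·16 + 5, 16 = 3·5 + 1; back-substituting gives 1 = 19·79 − 15·100, so 79⁻¹ ≡ 19 (mod 100).
For any y ∈ ℤ/100ℤ, x = 19(y − 96) mod 100 satisfies σ(x) = 79·19(y − 96) + 96 ≡ y (since 79·19 ≡ 1 mod 100). So every y has a preimage.
Therefore σ is bijective.
Since σ is bijective, we compute σ⁻¹(65): solve 79x + 96 ≡ 65 (mod 100), i.e. 79x ≡ 69 (mod 100).
Multiplying by 79⁻¹ = 19 gives x ≡ 19·69 = 1311 = 13·100 + 11 ≡ 11 (mod 100).
Check: σ(11) = 79·11 + 96 = 965 = 9·100 + 65 ≡ 65 (mod 100).

11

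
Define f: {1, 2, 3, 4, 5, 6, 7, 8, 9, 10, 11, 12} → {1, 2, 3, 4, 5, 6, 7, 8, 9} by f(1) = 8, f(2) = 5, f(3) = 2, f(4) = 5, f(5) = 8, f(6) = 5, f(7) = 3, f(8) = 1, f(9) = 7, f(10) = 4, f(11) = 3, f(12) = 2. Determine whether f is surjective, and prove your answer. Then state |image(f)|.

7

No element maps to 6, so f is not surjective.
The image of f is {1, 2, 3, 4, 5, 7, 8}, which has 7 elements.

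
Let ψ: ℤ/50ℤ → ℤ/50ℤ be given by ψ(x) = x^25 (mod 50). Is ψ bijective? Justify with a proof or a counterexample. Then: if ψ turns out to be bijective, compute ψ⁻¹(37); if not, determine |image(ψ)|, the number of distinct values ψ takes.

10

ψ(0) = 0^25 = 0.
ψ(10): Repeated squaring mod 50: 10^1 ≡ 10, 10^2 ≡ 10² = 100 ≡ 0, 10^4 ≡ 0² = 0, 10^8 ≡ 0² = 0, 10^16 ≡ 0² = 0. Since 25 = 16 + 8 + 1, 10^25 ≡ 0·0·10: 0·0 = 0, then 0·10 = 0. So 10^25 ≡ 0 (mod 50).
So ψ(0) = ψ(10) = 0 while 0 ≠ 10, thus ψ is not injective, hence not bijective.
Since ψ is not bijective, we determine |image(ψ)|. Computing x^25 mod 50 for each x (by repeated squaring, reducing mod 50 at every step), the values ψ(0), ψ(1), …, ψ(49) are: 0, 1, 32, 43, 24, 25, 26, 7, 18, 49, 0, 1, 32, 43, 24, 25, 26, 7, 18, 49, 0, 1, 32, 43, 24, 25, 26, 7, 18, 49, 0, 1, 32, 43, 24, 25, 26, 7, 18, 49, 0, 1, 32, 43, 24, 25, 26, 7, 18, 49.
The distinct values are {0, 1, 7, 18, 24, 25, 26, 32, 43, 49}; there are 10 of them.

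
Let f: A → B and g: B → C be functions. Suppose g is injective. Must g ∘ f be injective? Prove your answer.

not injective

No. Take A = {1, 2}, B = C = {1, 2, 3, 4}, f(1) = f(2) = 1, and g = identity (injective).
Then (g ∘ f)(1) = (g ∘ f)(2) = 1 with 1 ≠ 2, so g ∘ f is not injective.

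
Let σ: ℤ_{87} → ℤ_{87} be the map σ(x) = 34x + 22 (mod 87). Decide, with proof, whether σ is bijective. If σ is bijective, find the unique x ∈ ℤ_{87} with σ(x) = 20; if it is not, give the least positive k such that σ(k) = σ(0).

If σ(s) = σ(t), then 34s ≡ 34t (mod 87). Because gcd(34, 87) = 1, we may cancel 34 to get s ≡ t (mod 87).
We now compute 34⁻¹ mod 87 explicitly. Euclid's algorithm: 87 = 2·34 + 19, 34 = 1·19 + 15, 19 = 1·15 + 4, 15 = 3·4 + 3, 4 = 1·3 + 1; back-substituting gives 1 = 64·34 − 25·87, so 34⁻¹ ≡ 64 (mod 87).
For any y ∈ ℤ_{87}, x = 64(y − 22) mod 87 satisfies σ(x) = 34·64(y − 22) + 22 ≡ y (since 34·64 ≡ 1 mod 87). So every y has a preimage.
Thus σ is bijective.
Since σ is bijective, we find σ⁻¹(20): we need 34x ≡ 20 − 22 ≡ 85 (mod 87). Using 34⁻¹ = 64: x ≡ 64·85 = 5440 = 62·87 + 46, so x = 46.
Check: σ(46) = 34·46 + 22 = 1586 = 18·87 + 20 ≡ 20 (mod 87).

46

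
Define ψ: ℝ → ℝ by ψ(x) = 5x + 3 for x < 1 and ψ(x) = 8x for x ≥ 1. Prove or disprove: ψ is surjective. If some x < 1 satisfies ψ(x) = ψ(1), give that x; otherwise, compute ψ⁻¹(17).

Both pieces are strictly increasing (slopes 5 and 8), so each is injective on its own interval.
The left piece maps (−∞, 1) onto (−∞, 8); the right piece maps [1, ∞) onto [8, ∞).
These images together cover ℝ, so ψ is surjective.
Because the two images are disjoint, no x < 1 has ψ(x) = ψ(1), so we compute ψ⁻¹(17): 17 lies in [8, ∞), so solve 8x = 17: x = (17 − 0)/8 = 17/8.

17/8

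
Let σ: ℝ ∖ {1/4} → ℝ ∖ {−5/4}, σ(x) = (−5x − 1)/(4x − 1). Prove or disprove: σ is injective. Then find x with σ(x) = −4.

5/11

Suppose σ(x_1) = σ(x_2). Cross-multiplying: (−5x_1 − 1)(4x_2 − 1) = (−5x_2 − 1)(4x_1 − 1).
Expanding both sides and cancelling the symmetric terms leaves 9·(x_1 − x_2) = 0. Since 9 ≠ 0, x_1 = x_2. So σ is injective.
Solving σ(x) = −4: cross-multiplying gives −5x − 1 = −4(4x − 1), which rearranges to 11x = 5, so x = 5/11.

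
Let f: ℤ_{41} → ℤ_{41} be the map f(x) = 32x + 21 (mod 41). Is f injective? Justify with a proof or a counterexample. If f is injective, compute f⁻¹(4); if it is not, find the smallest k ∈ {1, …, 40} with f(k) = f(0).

11

Recall that f is injective if f(s) = f(t) implies s = t.
Suppose f(s) = f(t) in ℤ_{41}. Then 32s + 21 ≡ 32t + 21 (mod 41), hence 32(s − t) ≡ 0 (mod 41).
Since gcd(32, 41) = 1, 32 is invertible modulo 41, hence s − t ≡ 0 (mod 41), i.e. s = t.
Hence f is injective.
We now compute 32⁻¹ mod 41 explicitly. Euclid's algorithm: 41 = 1·32 + 9, 32 = 3·9 + 5, 9 = 1·5 + 4, 5 = 1·4 + 1; back-substituting gives 1 = 9·32 − 7·41, so 32⁻¹ ≡ 9 (mod 41).
Since f is injective, we compute f⁻¹(4): solve 32x + 21 ≡ 4 (mod 41), i.e. 32x ≡ 24 (mod 41).
Multiplying by 32⁻¹ = 9 gives x ≡ 9·24 = 216 = 5·41 + 11 ≡ 11 (mod 41).
Check: f(11) = 32·11 + 21 = 373 = 9·41 + 4 ≡ 4 (mod 41).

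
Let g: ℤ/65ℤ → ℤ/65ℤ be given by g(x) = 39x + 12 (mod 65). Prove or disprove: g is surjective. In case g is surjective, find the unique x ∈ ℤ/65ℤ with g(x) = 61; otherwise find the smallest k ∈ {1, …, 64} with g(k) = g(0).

Since gcd(39, 65) = 13, we have 39x ≡ 0 (mod 13) for all x, so g(x) ≡ 12 (mod 13).
But 0 ≢ 12 (mod 13), so 0 ∈ ℤ/65ℤ has no preimage. Hence g is not surjective.
Since g is not surjective, we find the least positive k with g(k) = g(0): this means 39k ≡ 0 (mod 65), i.e. 65 ∣ 39k. Since gcd(39, 65) = 13, dividing through by 13 this holds exactly when 5 ∣ 3k, and as gcd(3, 5) = 1, exactly when 5 ∣ k.
The smallest positive such k is 5.

5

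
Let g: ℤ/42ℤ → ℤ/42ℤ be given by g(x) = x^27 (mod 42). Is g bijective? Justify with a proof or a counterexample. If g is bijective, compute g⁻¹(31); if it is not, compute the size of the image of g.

18

g(2): Repeated squaring mod 42: 2^1 ≡ 2, 2^2 ≡ 2² = 4, 2^4 ≡ 4² = 16, 2^8 ≡ 16² = 256 ≡ 4, 2^16 ≡ 4² = 16. Since 27 = 16 + 8 + 2 + 1, 2^27 ≡ 16·4·4·2: 16·4 = 64 ≡ 22, then 22·4 = 88 ≡ 4, then 4·2 = 8. So 2^27 ≡ 8 (mod 42).
g(8): Repeated squaring mod 42: 8^1 ≡ 8, 8^2 ≡ 8² = 64 ≡ 22, 8^4 ≡ 22² = 484 ≡ 22, 8^8 ≡ 22² = 484 ≡ 22, 8^16 ≡ 22² = 484 ≡ 22. Since 27 = 16 + 8 + 2 + 1, 8^27 ≡ 22·22·22·8: 22·22 = 484 ≡ 22, then 22·22 = 484 ≡ 22, then 22·8 = 176 ≡ 8. So 8^27 ≡ 8 (mod 42).
So g(2) = g(8) = 8 while 2 ≠ 8, hence g is not injective, hence not bijective.
Since g is not bijective, we determine |image(g)|. Computing x^27 mod 42 for each x (by repeated squaring, reducing mod 42 at every step), the values g(0), g(1), …, g(41) are: 0, 1, 8, 27, 22, 41, 6, 7, 8, 15, 34, 29, 6, 13, 14, 15, 22, 41, 36, 13, 20, 21, 22, 29, 6, 1, 20, 27, 28, 29, 36, 13, 8, 27, 34, 35, 36, 1, 20, 15, 34, 41.
The distinct values are {0, 1, 6, 7, 8, 13, 14, 15, 20, 21, 22, 27, 28, 29, 34, 35, 36, 41}; there are 18 of them.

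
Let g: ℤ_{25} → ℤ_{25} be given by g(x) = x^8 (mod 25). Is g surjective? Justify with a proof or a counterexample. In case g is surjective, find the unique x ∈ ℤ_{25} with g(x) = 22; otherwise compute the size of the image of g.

g(3): Repeated squaring mod 25: 3^1 ≡ 3, 3^2 ≡ 3² = 9, 3^4 ≡ 9² = 81 ≡ 6, 3^8 ≡ 6² = 36 ≡ 11. So 3^8 ≡ 11 (mod 25).
g(4): Repeated squaring mod 25: 4^1 ≡ 4, 4^2 ≡ 4² = 16, 4^4 ≡ 16² = 256 ≡ 6, 4^8 ≡ 6² = 36 ≡ 11. So 4^8 ≡ 11 (mod 25).
So g(3) = g(4) = 11 while 3 ≠ 4, thus g is not injective.
A non-injective map from the 25-element set ℤ_{25} to itself takes at most 24 distinct values, so it cannot be surjective. So g is not surjective.
Since g is not surjective, we determine |image(g)|. Computing x^8 mod 25 for each x (by repeated squaring, reducing mod 25 at every step), the values g(0), g(1), …, g(24) are: 0, 1, 6, 11, 11, 0, 16, 1, 16, 21, 0, 6, 21, 21, 6, 0, 21, 16, 1, 16, 0, 11, 11, 6, 1.
The distinct values are {0, 1, 6, 11, 16, 21}; there are 6 of them.

6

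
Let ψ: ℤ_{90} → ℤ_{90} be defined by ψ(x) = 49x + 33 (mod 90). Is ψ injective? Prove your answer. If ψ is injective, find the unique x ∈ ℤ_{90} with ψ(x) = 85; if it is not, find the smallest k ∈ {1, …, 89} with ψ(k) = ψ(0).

Suppose ψ(a) = ψ(b) in ℤ_{90}. Then 49a + 33 ≡ 49b + 33 (mod 90), so 49(a − b) ≡ 0 (mod 90).
Since gcd(49, 90) = 1, 49 is invertible modulo 90, therefore a − b ≡ 0 (mod 90), i.e. a = b.
So ψ is injective.
We now compute 49⁻¹ mod 90 explicitly. Euclid's algorithm: 90 = 1·49 + 41, 49 = 1·41 + 8, 41 = 5·8 + 1; back-substituting gives 1 = 79·49 − 43·90, so 49⁻¹ ≡ 79 (mod 90).
Since ψ is injective, we find ψ⁻¹(85): we need 49x ≡ 85 − 33 ≡ 52 (mod 90). Using 49⁻¹ = 79: x ≡ 79·52 = 4108 = 45·90 + 58, so x = 58.
Check: ψ(58) = 49·58 + 33 = 2875 = 31·90 + 85 ≡ 85 (mod 90).

58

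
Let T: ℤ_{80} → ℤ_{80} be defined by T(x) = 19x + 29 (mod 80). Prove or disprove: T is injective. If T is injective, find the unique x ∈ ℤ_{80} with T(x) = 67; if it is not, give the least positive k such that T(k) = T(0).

2

Recall: injectivity means: for all s, t in the domain, T(s) = T(t) implies s = t.
Suppose T(s) = T(t) in ℤ_{80}. Then 19s + 29 ≡ 19t + 29 (mod 80), therefore 19(s − t) ≡ 0 (mod 80).
Since gcd(19, 80) = 1, 19 is invertible modulo 80, therefore s − t ≡ 0 (mod 80), i.e. s = t.
Thus T is injective.
We now compute 19⁻¹ mod 80 explicitly. Euclid's algorithm: 80 = 4·19 + 4, 19 = 4·4 + 3, 4 = 1·3 + 1; back-substituting gives 1 = 59·19 − 14·80, so 19⁻¹ ≡ 59 (mod 80).
Since T is injective, we find T⁻¹(67): we need 19x ≡ 67 − 29 ≡ 38 (mod 80). Using 19⁻¹ = 59: x ≡ 59·38 = 2242 = 28·80 + 2, so x = 2.
Check: T(2) = 19·2 + 29 = 67 ≡ 67 (mod 80).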